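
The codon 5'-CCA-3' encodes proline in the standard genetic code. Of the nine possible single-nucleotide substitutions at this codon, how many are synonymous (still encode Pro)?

3

Position 1: none → 0 synonymous.
Position 2: none → 0 synonymous.
Position 3: CCU, CCC, CCG → 3 synonymous.
Total: 0 + 0 + 3 = 3.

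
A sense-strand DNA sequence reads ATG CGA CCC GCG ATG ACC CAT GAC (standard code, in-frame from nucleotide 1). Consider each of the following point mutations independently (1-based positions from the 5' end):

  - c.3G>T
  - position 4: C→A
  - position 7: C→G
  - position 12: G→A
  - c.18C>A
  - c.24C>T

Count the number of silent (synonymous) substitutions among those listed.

Codon 1: ATG (Met) → ATT (Ile) — missense.
Codon 2: CGA (Arg) → AGA (Arg) — synonymous.
Codon 3: CCC (Pro) → GCC (Ala) — missense.
Codon 4: GCG (Ala) → GCA (Ala) — synonymous.
Codon 6: ACC (Thr) → ACA (Thr) — synonymous.
Codon 8: GAC (Asp) → GAT (Asp) — synonymous.
Synonymous: 4 of 6.

4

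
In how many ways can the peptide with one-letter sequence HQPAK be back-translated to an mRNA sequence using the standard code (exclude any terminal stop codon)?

His: 2 codons.
Gln: 2 codons.
Pro: 4 codons.
Ala: 4 codons.
Lys: 2 codons.
2 × 2 × 4 × 4 × 2 = 128.

128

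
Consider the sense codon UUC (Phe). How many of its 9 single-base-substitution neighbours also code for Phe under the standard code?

1

Position 1: none → 0 synonymous.
Position 2: none → 0 synonymous.
Position 3: UUU → 1 synonymous.
Total: 0 + 0 + 1 = 1.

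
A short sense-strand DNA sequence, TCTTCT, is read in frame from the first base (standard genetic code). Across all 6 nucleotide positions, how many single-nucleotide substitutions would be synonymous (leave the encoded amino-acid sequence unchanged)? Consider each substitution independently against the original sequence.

6

Codon 1 (TCT, Ser): 3 synonymous substitutions.
Codon 2 (TCT, Ser): 3 synonymous substitutions.
Total: 3 + 3 = 6.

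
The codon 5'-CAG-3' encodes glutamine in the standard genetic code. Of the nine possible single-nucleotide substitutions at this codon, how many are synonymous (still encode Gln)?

Position 1: none → 0 synonymous.
Position 2: none → 0 synonymous.
Position 3: CAA → 1 synonymous.
Total: 0 + 0 + 1 = 1.

1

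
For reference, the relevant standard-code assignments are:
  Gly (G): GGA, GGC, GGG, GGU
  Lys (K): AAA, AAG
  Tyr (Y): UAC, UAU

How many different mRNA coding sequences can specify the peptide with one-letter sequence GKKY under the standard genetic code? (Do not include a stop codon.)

32

Gly: 4 codons.
Lys: 2 codons.
Lys: 2 codons.
Tyr: 2 codons.
4 × 2 × 2 × 2 = 32.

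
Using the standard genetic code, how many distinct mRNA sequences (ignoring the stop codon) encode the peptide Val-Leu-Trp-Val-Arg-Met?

Val: 4 codons.
Leu: 6 codons.
Trp: 1 codon.
Val: 4 codons.
Arg: 6 codons.
Met: 1 codon.
4 × 6 × 1 × 4 × 6 × 1 = 576.

576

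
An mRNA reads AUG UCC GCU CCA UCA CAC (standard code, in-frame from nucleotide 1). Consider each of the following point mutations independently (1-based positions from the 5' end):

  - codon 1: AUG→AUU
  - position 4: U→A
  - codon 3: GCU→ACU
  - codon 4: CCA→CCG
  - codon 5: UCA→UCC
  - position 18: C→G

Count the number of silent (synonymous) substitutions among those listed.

2

Codon 1: AUG (Met) → AUU (Ile) — missense.
Codon 2: UCC (Ser) → ACC (Thr) — missense.
Codon 3: GCU (Ala) → ACU (Thr) — missense.
Codon 4: CCA (Pro) → CCG (Pro) — synonymous.
Codon 5: UCA (Ser) → UCC (Ser) — synonymous.
Codon 6: CAC (His) → CAG (Gln) — missense.
Synonymous: 2 of 6.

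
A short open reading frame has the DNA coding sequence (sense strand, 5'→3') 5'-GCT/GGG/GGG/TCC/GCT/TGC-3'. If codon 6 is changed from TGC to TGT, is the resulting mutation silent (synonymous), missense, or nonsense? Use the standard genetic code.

Position 18 falls in codon 6: TGC → Cys.
After the substitution the codon is TGT → Cys.
Both encode Cys, so the change is synonymous.

silent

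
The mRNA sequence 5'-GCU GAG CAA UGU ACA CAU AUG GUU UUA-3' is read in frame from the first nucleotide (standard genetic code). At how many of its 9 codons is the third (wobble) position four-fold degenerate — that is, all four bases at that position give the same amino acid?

Codon 1 GCU (Ala): third position 4-fold.
Codon 2 GAG (Glu): third position 2-fold.
Codon 3 CAA (Gln): third position 2-fold.
Codon 4 UGU (Cys): third position 2-fold.
Codon 5 ACA (Thr): third position 4-fold.
Codon 6 CAU (His): third position 2-fold.
Codon 7 AUG (Met): third position 1-fold.
Codon 8 GUU (Val): third position 4-fold.
Codon 9 UUA (Leu): third position 2-fold.
Four-fold degenerate third positions: 3.

3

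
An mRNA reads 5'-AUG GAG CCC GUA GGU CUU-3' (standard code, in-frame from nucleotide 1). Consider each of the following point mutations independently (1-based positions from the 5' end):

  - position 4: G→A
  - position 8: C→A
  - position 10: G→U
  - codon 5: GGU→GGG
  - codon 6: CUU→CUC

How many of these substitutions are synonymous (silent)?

2

Codon 2: GAG (Glu) → AAG (Lys) — missense.
Codon 3: CCC (Pro) → CAC (His) — missense.
Codon 4: GUA (Val) → UUA (Leu) — missense.
Codon 5: GGU (Gly) → GGG (Gly) — synonymous.
Codon 6: CUU (Leu) → CUC (Leu) — synonymous.
Synonymous: 2 of 5.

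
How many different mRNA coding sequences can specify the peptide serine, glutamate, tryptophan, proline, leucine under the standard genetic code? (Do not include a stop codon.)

Ser: 6 codons.
Glu: 2 codons.
Trp: 1 codon.
Pro: 4 codons.
Leu: 6 codons.
6 × 2 × 1 × 4 × 6 = 288.

288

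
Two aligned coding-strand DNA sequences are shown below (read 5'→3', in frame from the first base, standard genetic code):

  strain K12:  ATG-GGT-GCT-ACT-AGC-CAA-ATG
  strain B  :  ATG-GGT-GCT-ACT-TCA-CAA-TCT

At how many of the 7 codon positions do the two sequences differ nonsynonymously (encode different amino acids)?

Codon 1: ATG Met / ATG Met — identical.
Codon 2: GGT Gly / GGT Gly — identical.
Codon 3: GCT Ala / GCT Ala — identical.
Codon 4: ACT Thr / ACT Thr — identical.
Codon 5: AGC Ser / TCA Ser — synonymous.
Codon 6: CAA Gln / CAA Gln — identical.
Codon 7: ATG Met / TCT Ser — nonsynonymous.
Nonsynonymous differences: 1.

1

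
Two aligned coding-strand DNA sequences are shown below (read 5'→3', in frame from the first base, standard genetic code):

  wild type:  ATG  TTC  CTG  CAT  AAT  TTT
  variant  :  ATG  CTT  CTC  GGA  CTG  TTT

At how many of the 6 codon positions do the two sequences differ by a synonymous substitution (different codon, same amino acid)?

1

Codon 1: ATG Met / ATG Met — identical.
Codon 2: TTC Phe / CTT Leu — nonsynonymous.
Codon 3: CTG Leu / CTC Leu — synonymous.
Codon 4: CAT His / GGA Gly — nonsynonymous.
Codon 5: AAT Asn / CTG Leu — nonsynonymous.
Codon 6: TTT Phe / TTT Phe — identical.
Synonymous differences: 1.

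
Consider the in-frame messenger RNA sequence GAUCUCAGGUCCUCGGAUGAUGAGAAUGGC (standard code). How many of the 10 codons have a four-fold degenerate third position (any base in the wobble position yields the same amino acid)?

Codon 1 GAU (Asp): third position 2-fold.
Codon 2 CUC (Leu): third position 4-fold.
Codon 3 AGG (Arg): third position 2-fold.
Codon 4 UCC (Ser): third position 4-fold.
Codon 5 UCG (Ser): third position 4-fold.
Codon 6 GAU (Asp): third position 2-fold.
Codon 7 GAU (Asp): third position 2-fold.
Codon 8 GAG (Glu): third position 2-fold.
Codon 9 AAU (Asn): third position 2-fold.
Codon 10 GGC (Gly): third position 4-fold.
Four-fold degenerate third positions: 4.

4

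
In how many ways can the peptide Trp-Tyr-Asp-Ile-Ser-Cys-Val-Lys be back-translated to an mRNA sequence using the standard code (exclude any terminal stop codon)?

Trp: 1 codon.
Tyr: 2 codons.
Asp: 2 codons.
Ile: 3 codons.
Ser: 6 codons.
Cys: 2 codons.
Val: 4 codons.
Lys: 2 codons.
1 × 2 × 2 × 3 × 6 × 2 × 4 × 2 = 1152.

1152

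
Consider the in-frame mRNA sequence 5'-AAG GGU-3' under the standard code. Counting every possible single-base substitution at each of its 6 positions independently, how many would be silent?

4

Codon 1 (AAG, Lys): 1 synonymous substitution.
Codon 2 (GGU, Gly): 3 synonymous substitutions.
Total: 1 + 3 = 4.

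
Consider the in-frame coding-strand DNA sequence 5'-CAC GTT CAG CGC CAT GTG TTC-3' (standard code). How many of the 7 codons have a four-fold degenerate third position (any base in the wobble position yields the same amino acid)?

3

Codon 1 CAC (His): third position 2-fold.
Codon 2 GTT (Val): third position 4-fold.
Codon 3 CAG (Gln): third position 2-fold.
Codon 4 CGC (Arg): third position 4-fold.
Codon 5 CAT (His): third position 2-fold.
Codon 6 GTG (Val): third position 4-fold.
Codon 7 TTC (Phe): third position 2-fold.
Four-fold degenerate third positions: 3.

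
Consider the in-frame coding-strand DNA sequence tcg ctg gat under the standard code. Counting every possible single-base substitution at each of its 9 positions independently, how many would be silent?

8

Codon 1 (TCG, Ser): 3 synonymous substitutions.
Codon 2 (CTG, Leu): 4 synonymous substitutions.
Codon 3 (GAT, Asp): 1 synonymous substitution.
Total: 3 + 4 + 1 = 8.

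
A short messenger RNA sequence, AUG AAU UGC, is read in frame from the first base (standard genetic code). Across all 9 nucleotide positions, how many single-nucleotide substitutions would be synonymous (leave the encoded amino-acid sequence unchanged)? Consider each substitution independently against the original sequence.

2

Codon 1 (AUG, Met): 0 synonymous substitutions.
Codon 2 (AAU, Asn): 1 synonymous substitution.
Codon 3 (UGC, Cys): 1 synonymous substitution.
Total: 0 + 1 + 1 = 2.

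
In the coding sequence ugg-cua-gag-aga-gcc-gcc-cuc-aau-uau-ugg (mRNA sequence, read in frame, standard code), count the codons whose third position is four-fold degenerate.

Codon 1 UGG (Trp): third position 1-fold.
Codon 2 CUA (Leu): third position 4-fold.
Codon 3 GAG (Glu): third position 2-fold.
Codon 4 AGA (Arg): third position 2-fold.
Codon 5 GCC (Ala): third position 4-fold.
Codon 6 GCC (Ala): third position 4-fold.
Codon 7 CUC (Leu): third position 4-fold.
Codon 8 AAU (Asn): third position 2-fold.
Codon 9 UAU (Tyr): third position 2-fold.
Codon 10 UGG (Trp): third position 1-fold.
Four-fold degenerate third positions: 4.

4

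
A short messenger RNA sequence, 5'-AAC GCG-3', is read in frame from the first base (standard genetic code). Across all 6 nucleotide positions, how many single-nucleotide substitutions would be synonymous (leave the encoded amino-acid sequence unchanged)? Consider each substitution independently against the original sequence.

4

Codon 1 (AAC, Asn): 1 synonymous substitution.
Codon 2 (GCG, Ala): 3 synonymous substitutions.
Total: 1 + 3 = 4.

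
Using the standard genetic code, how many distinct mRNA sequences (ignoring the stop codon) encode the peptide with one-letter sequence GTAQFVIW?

3072

Gly: 4 codons.
Thr: 4 codons.
Ala: 4 codons.
Gln: 2 codons.
Phe: 2 codons.
Val: 4 codons.
Ile: 3 codons.
Trp: 1 codon.
4 × 4 × 4 × 2 × 2 × 4 × 3 × 1 = 3072.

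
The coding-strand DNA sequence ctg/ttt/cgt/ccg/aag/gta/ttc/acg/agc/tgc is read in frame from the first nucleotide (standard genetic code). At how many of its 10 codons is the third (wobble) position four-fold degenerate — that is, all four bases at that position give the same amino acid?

5

Codon 1 CTG (Leu): third position 4-fold.
Codon 2 TTT (Phe): third position 2-fold.
Codon 3 CGT (Arg): third position 4-fold.
Codon 4 CCG (Pro): third position 4-fold.
Codon 5 AAG (Lys): third position 2-fold.
Codon 6 GTA (Val): third position 4-fold.
Codon 7 TTC (Phe): third position 2-fold.
Codon 8 ACG (Thr): third position 4-fold.
Codon 9 AGC (Ser): third position 2-fold.
Codon 10 TGC (Cys): third position 2-fold.
Four-fold degenerate third positions: 5.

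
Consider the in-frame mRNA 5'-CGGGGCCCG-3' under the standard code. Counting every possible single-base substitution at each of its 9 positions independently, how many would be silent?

10

Codon 1 (CGG, Arg): 4 synonymous substitutions.
Codon 2 (GGC, Gly): 3 synonymous substitutions.
Codon 3 (CCG, Pro): 3 synonymous substitutions.
Total: 4 + 3 + 3 = 10.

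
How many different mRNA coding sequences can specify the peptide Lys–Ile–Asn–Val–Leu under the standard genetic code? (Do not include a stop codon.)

Lys: 2 codons.
Ile: 3 codons.
Asn: 2 codons.
Val: 4 codons.
Leu: 6 codons.
2 × 3 × 2 × 4 × 6 = 288.

288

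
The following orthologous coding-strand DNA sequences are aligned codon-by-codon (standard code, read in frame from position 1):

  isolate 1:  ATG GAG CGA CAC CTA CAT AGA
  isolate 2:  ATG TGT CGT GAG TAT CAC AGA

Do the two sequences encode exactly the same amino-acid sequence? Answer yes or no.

no

Codon 1: ATG Met / ATG Met — identical.
Codon 2: GAG Glu / TGT Cys — nonsynonymous.
Codon 3: CGA Arg / CGT Arg — synonymous.
Codon 4: CAC His / GAG Glu — nonsynonymous.
Codon 5: CTA Leu / TAT Tyr — nonsynonymous.
Codon 6: CAT His / CAC His — synonymous.
Codon 7: AGA Arg / AGA Arg — identical.
Nonsynonymous differences: 3 → different protein.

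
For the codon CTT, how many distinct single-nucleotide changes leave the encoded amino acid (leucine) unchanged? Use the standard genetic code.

3

Position 1: none → 0 synonymous.
Position 2: none → 0 synonymous.
Position 3: CTC, CTA, CTG → 3 synonymous.
Total: 0 + 0 + 3 = 3.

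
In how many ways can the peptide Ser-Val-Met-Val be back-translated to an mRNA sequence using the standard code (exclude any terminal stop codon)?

96

Ser: 6 codons.
Val: 4 codons.
Met: 1 codon.
Val: 4 codons.
6 × 4 × 1 × 4 = 96.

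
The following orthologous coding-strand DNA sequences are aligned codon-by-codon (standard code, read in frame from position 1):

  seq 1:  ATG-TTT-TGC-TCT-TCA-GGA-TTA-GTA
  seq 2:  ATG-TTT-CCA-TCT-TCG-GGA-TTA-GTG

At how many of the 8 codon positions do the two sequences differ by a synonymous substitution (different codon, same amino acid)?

2

Codon 1: ATG Met / ATG Met — identical.
Codon 2: TTT Phe / TTT Phe — identical.
Codon 3: TGC Cys / CCA Pro — nonsynonymous.
Codon 4: TCT Ser / TCT Ser — identical.
Codon 5: TCA Ser / TCG Ser — synonymous.
Codon 6: GGA Gly / GGA Gly — identical.
Codon 7: TTA Leu / TTA Leu — identical.
Codon 8: GTA Val / GTG Val — synonymous.
Synonymous differences: 2.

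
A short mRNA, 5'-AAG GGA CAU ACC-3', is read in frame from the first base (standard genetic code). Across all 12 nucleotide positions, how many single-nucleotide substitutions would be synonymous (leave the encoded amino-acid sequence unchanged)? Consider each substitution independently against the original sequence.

Codon 1 (AAG, Lys): 1 synonymous substitution.
Codon 2 (GGA, Gly): 3 synonymous substitutions.
Codon 3 (CAU, His): 1 synonymous substitution.
Codon 4 (ACC, Thr): 3 synonymous substitutions.
Total: 1 + 3 + 1 + 3 = 8.

8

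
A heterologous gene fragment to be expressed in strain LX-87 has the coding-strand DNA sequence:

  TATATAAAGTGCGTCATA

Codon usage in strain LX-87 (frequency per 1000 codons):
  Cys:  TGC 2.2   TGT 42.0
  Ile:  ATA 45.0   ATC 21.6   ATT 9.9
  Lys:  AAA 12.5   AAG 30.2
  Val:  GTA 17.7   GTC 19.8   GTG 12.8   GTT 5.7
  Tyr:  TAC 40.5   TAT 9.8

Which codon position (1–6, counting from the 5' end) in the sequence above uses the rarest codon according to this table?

4

Codon 1 TAT (Tyr): 9.8 per 1000.
Codon 2 ATA (Ile): 45.0 per 1000.
Codon 3 AAG (Lys): 30.2 per 1000.
Codon 4 TGC (Cys): 2.2 per 1000.
Codon 5 GTC (Val): 19.8 per 1000.
Codon 6 ATA (Ile): 45.0 per 1000.
Lowest frequency is 2.2 at codon 4.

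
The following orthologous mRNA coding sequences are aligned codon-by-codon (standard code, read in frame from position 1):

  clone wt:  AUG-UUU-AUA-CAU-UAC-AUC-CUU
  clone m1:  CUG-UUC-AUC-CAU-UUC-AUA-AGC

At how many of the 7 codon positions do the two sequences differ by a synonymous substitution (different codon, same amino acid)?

Codon 1: AUG Met / CUG Leu — nonsynonymous.
Codon 2: UUU Phe / UUC Phe — synonymous.
Codon 3: AUA Ile / AUC Ile — synonymous.
Codon 4: CAU His / CAU His — identical.
Codon 5: UAC Tyr / UUC Phe — nonsynonymous.
Codon 6: AUC Ile / AUA Ile — synonymous.
Codon 7: CUU Leu / AGC Ser — nonsynonymous.
Synonymous differences: 3.

3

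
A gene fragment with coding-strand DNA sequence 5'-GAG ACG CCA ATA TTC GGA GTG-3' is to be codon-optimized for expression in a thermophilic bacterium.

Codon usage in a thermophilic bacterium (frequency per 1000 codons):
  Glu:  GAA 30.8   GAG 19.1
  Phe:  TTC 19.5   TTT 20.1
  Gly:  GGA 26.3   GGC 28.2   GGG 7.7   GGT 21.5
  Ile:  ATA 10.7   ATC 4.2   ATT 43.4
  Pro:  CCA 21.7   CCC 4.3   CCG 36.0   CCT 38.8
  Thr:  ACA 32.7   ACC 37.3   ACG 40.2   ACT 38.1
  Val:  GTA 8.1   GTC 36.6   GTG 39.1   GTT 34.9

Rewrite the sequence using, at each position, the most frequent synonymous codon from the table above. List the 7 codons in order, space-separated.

Codon 1 (Glu): best is GAA at 30.8.
Codon 2 (Thr): best is ACG at 40.2.
Codon 3 (Pro): best is CCT at 38.8.
Codon 4 (Ile): best is ATT at 43.4.
Codon 5 (Phe): best is TTT at 20.1.
Codon 6 (Gly): best is GGC at 28.2.
Codon 7 (Val): best is GTG at 39.1.

GAA ACG CCT ATT TTT GGC GTG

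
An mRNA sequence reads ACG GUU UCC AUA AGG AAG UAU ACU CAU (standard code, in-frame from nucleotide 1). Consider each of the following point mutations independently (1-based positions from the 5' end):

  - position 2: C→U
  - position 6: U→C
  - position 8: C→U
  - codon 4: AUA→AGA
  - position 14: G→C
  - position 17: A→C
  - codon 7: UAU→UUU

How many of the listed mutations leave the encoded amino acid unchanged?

1

Codon 1: ACG (Thr) → AUG (Met) — missense.
Codon 2: GUU (Val) → GUC (Val) — synonymous.
Codon 3: UCC (Ser) → UUC (Phe) — missense.
Codon 4: AUA (Ile) → AGA (Arg) — missense.
Codon 5: AGG (Arg) → ACG (Thr) — missense.
Codon 6: AAG (Lys) → ACG (Thr) — missense.
Codon 7: UAU (Tyr) → UUU (Phe) — missense.
Synonymous: 1 of 7.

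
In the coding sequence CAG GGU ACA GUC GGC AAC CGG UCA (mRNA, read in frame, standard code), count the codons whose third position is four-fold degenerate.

Codon 1 CAG (Gln): third position 2-fold.
Codon 2 GGU (Gly): third position 4-fold.
Codon 3 ACA (Thr): third position 4-fold.
Codon 4 GUC (Val): third position 4-fold.
Codon 5 GGC (Gly): third position 4-fold.
Codon 6 AAC (Asn): third position 2-fold.
Codon 7 CGG (Arg): third position 4-fold.
Codon 8 UCA (Ser): third position 4-fold.
Four-fold degenerate third positions: 6.

6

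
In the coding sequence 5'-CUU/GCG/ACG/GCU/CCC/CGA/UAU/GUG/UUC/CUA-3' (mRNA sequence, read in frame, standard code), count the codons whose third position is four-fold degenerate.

Codon 1 CUU (Leu): third position 4-fold.
Codon 2 GCG (Ala): third position 4-fold.
Codon 3 ACG (Thr): third position 4-fold.
Codon 4 GCU (Ala): third position 4-fold.
Codon 5 CCC (Pro): third position 4-fold.
Codon 6 CGA (Arg): third position 4-fold.
Codon 7 UAU (Tyr): third position 2-fold.
Codon 8 GUG (Val): third position 4-fold.
Codon 9 UUC (Phe): third position 2-fold.
Codon 10 CUA (Leu): third position 4-fold.
Four-fold degenerate third positions: 8.

8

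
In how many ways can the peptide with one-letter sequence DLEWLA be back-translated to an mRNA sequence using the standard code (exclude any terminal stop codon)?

Asp: 2 codons.
Leu: 6 codons.
Glu: 2 codons.
Trp: 1 codon.
Leu: 6 codons.
Ala: 4 codons.
2 × 6 × 2 × 1 × 6 × 4 = 576.

576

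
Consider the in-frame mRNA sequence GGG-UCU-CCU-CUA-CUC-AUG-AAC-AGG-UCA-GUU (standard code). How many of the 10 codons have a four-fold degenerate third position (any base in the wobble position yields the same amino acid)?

Codon 1 GGG (Gly): third position 4-fold.
Codon 2 UCU (Ser): third position 4-fold.
Codon 3 CCU (Pro): third position 4-fold.
Codon 4 CUA (Leu): third position 4-fold.
Codon 5 CUC (Leu): third position 4-fold.
Codon 6 AUG (Met): third position 1-fold.
Codon 7 AAC (Asn): third position 2-fold.
Codon 8 AGG (Arg): third position 2-fold.
Codon 9 UCA (Ser): third position 4-fold.
Codon 10 GUU (Val): third position 4-fold.
Four-fold degenerate third positions: 7.

7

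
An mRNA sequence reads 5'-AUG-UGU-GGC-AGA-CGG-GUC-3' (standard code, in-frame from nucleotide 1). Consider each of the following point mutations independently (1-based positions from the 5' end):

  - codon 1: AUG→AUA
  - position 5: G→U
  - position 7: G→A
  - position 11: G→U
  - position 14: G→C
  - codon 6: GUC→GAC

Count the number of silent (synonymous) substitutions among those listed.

Codon 1: AUG (Met) → AUA (Ile) — missense.
Codon 2: UGU (Cys) → UUU (Phe) — missense.
Codon 3: GGC (Gly) → AGC (Ser) — missense.
Codon 4: AGA (Arg) → AUA (Ile) — missense.
Codon 5: CGG (Arg) → CCG (Pro) — missense.
Codon 6: GUC (Val) → GAC (Asp) — missense.
Synonymous: 0 of 6.

0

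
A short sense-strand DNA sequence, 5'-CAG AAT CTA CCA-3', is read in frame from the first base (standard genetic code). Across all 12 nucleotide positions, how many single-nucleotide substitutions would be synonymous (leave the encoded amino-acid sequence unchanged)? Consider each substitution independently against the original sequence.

9

Codon 1 (CAG, Gln): 1 synonymous substitution.
Codon 2 (AAT, Asn): 1 synonymous substitution.
Codon 3 (CTA, Leu): 4 synonymous substitutions.
Codon 4 (CCA, Pro): 3 synonymous substitutions.
Total: 1 + 1 + 4 + 3 = 9.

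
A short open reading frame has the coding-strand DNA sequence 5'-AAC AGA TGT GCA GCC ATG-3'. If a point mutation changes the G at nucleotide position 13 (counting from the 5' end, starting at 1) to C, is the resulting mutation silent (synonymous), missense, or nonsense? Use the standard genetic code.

Position 13 falls in codon 5: GCC → Ala.
After the substitution the codon is CCC → Pro.
Ala ≠ Pro, so this is a missense mutation.

missense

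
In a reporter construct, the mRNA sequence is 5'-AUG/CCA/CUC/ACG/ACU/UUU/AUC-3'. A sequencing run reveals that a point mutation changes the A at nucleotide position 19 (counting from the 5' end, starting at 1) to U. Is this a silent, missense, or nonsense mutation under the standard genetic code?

Position 19 falls in codon 7: AUC → Ile.
After the substitution the codon is UUC → Phe.
Ile ≠ Phe, so this is a missense mutation.

missense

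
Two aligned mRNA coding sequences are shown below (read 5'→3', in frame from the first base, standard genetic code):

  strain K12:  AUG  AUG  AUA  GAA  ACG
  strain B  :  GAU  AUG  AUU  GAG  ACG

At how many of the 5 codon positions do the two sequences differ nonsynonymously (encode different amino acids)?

Codon 1: AUG Met / GAU Asp — nonsynonymous.
Codon 2: AUG Met / AUG Met — identical.
Codon 3: AUA Ile / AUU Ile — synonymous.
Codon 4: GAA Glu / GAG Glu — synonymous.
Codon 5: ACG Thr / ACG Thr — identical.
Nonsynonymous differences: 1.

1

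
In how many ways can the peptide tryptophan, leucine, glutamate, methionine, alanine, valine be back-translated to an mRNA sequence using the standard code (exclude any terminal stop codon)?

192

Trp: 1 codon.
Leu: 6 codons.
Glu: 2 codons.
Met: 1 codon.
Ala: 4 codons.
Val: 4 codons.
1 × 6 × 2 × 1 × 4 × 4 = 192.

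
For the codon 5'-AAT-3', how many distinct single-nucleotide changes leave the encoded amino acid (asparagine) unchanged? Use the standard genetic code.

1

Position 1: none → 0 synonymous.
Position 2: none → 0 synonymous.
Position 3: AAC → 1 synonymous.
Total: 0 + 0 + 1 = 1.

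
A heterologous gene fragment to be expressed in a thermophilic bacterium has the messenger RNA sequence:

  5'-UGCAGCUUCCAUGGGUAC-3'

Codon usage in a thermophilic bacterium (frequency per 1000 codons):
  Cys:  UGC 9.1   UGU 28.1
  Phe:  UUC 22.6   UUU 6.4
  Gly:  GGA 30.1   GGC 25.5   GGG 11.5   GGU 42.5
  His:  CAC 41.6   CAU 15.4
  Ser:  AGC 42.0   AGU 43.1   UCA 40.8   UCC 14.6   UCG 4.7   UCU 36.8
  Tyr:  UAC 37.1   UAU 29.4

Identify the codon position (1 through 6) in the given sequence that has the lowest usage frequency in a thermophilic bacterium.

1

Codon 1 UGC (Cys): 9.1 per 1000.
Codon 2 AGC (Ser): 42.0 per 1000.
Codon 3 UUC (Phe): 22.6 per 1000.
Codon 4 CAU (His): 15.4 per 1000.
Codon 5 GGG (Gly): 11.5 per 1000.
Codon 6 UAC (Tyr): 37.1 per 1000.
Lowest frequency is 9.1 at codon 1.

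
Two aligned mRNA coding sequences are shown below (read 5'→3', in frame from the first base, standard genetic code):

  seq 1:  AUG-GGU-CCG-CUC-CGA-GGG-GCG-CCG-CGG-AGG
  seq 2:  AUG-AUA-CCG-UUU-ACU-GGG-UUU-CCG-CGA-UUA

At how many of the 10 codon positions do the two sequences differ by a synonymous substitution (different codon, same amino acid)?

Codon 1: AUG Met / AUG Met — identical.
Codon 2: GGU Gly / AUA Ile — nonsynonymous.
Codon 3: CCG Pro / CCG Pro — identical.
Codon 4: CUC Leu / UUU Phe — nonsynonymous.
Codon 5: CGA Arg / ACU Thr — nonsynonymous.
Codon 6: GGG Gly / GGG Gly — identical.
Codon 7: GCG Ala / UUU Phe — nonsynonymous.
Codon 8: CCG Pro / CCG Pro — identical.
Codon 9: CGG Arg / CGA Arg — synonymous.
Codon 10: AGG Arg / UUA Leu — nonsynonymous.
Synonymous differences: 1.

1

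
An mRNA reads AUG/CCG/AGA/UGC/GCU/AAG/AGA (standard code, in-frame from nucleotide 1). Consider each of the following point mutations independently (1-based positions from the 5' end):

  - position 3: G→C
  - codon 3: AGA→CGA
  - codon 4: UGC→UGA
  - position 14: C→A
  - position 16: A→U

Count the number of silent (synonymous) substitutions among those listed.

Codon 1: AUG (Met) → AUC (Ile) — missense.
Codon 3: AGA (Arg) → CGA (Arg) — synonymous.
Codon 4: UGC (Cys) → UGA (Stop) — nonsense.
Codon 5: GCU (Ala) → GAU (Asp) — missense.
Codon 6: AAG (Lys) → UAG (Stop) — nonsense.
Synonymous: 1 of 5.

1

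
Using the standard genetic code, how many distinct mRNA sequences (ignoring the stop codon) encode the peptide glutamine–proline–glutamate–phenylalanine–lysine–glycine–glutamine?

Gln: 2 codons.
Pro: 4 codons.
Glu: 2 codons.
Phe: 2 codons.
Lys: 2 codons.
Gly: 4 codons.
Gln: 2 codons.
2 × 4 × 2 × 2 × 2 × 4 × 2 = 512.

512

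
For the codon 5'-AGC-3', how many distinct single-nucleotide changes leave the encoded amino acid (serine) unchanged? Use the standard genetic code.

Position 1: none → 0 synonymous.
Position 2: none → 0 synonymous.
Position 3: AGU → 1 synonymous.
Total: 0 + 0 + 1 = 1.

1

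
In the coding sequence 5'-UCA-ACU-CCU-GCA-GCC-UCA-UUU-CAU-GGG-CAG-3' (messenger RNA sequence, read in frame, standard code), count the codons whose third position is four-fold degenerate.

Codon 1 UCA (Ser): third position 4-fold.
Codon 2 ACU (Thr): third position 4-fold.
Codon 3 CCU (Pro): third position 4-fold.
Codon 4 GCA (Ala): third position 4-fold.
Codon 5 GCC (Ala): third position 4-fold.
Codon 6 UCA (Ser): third position 4-fold.
Codon 7 UUU (Phe): third position 2-fold.
Codon 8 CAU (His): third position 2-fold.
Codon 9 GGG (Gly): third position 4-fold.
Codon 10 CAG (Gln): third position 2-fold.
Four-fold degenerate third positions: 7.

7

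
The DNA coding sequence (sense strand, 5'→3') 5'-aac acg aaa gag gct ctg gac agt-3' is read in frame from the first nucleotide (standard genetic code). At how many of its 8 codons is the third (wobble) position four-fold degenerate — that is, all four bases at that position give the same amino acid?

Codon 1 AAC (Asn): third position 2-fold.
Codon 2 ACG (Thr): third position 4-fold.
Codon 3 AAA (Lys): third position 2-fold.
Codon 4 GAG (Glu): third position 2-fold.
Codon 5 GCT (Ala): third position 4-fold.
Codon 6 CTG (Leu): third position 4-fold.
Codon 7 GAC (Asp): third position 2-fold.
Codon 8 AGT (Ser): third position 2-fold.
Four-fold degenerate third positions: 3.

3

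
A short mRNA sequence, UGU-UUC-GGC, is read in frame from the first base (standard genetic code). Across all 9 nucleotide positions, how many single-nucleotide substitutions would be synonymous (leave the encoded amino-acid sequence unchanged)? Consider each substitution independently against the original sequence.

5

Codon 1 (UGU, Cys): 1 synonymous substitution.
Codon 2 (UUC, Phe): 1 synonymous substitution.
Codon 3 (GGC, Gly): 3 synonymous substitutions.
Total: 1 + 1 + 3 = 5.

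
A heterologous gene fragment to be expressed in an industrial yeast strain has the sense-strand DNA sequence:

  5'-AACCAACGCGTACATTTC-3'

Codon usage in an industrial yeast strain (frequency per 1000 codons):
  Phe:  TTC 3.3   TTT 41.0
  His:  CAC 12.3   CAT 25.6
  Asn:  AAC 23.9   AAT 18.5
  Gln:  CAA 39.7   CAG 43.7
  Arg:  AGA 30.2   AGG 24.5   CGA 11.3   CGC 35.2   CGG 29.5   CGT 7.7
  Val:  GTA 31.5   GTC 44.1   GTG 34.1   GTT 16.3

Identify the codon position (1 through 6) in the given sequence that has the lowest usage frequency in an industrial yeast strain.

6

Codon 1 AAC (Asn): 23.9 per 1000.
Codon 2 CAA (Gln): 39.7 per 1000.
Codon 3 CGC (Arg): 35.2 per 1000.
Codon 4 GTA (Val): 31.5 per 1000.
Codon 5 CAT (His): 25.6 per 1000.
Codon 6 TTC (Phe): 3.3 per 1000.
Lowest frequency is 3.3 at codon 6.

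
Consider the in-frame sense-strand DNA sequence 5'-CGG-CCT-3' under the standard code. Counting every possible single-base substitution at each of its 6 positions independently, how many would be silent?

Codon 1 (CGG, Arg): 4 synonymous substitutions.
Codon 2 (CCT, Pro): 3 synonymous substitutions.
Total: 4 + 3 = 7.

7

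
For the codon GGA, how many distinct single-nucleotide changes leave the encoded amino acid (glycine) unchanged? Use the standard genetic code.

Position 1: none → 0 synonymous.
Position 2: none → 0 synonymous.
Position 3: GGU, GGC, GGG → 3 synonymous.
Total: 0 + 0 + 3 = 3.

3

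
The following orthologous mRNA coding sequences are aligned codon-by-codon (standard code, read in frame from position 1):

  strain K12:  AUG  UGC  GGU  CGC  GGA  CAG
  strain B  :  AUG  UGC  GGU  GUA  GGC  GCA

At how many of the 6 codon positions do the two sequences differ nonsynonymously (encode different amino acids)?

Codon 1: AUG Met / AUG Met — identical.
Codon 2: UGC Cys / UGC Cys — identical.
Codon 3: GGU Gly / GGU Gly — identical.
Codon 4: CGC Arg / GUA Val — nonsynonymous.
Codon 5: GGA Gly / GGC Gly — synonymous.
Codon 6: CAG Gln / GCA Ala — nonsynonymous.
Nonsynonymous differences: 2.

2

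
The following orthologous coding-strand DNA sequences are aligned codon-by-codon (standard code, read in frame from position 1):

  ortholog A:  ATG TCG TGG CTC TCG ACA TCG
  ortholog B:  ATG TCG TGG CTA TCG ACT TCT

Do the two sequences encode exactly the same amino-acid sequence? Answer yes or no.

yes

Codon 1: ATG Met / ATG Met — identical.
Codon 2: TCG Ser / TCG Ser — identical.
Codon 3: TGG Trp / TGG Trp — identical.
Codon 4: CTC Leu / CTA Leu — synonymous.
Codon 5: TCG Ser / TCG Ser — identical.
Codon 6: ACA Thr / ACT Thr — synonymous.
Codon 7: TCG Ser / TCT Ser — synonymous.
Nonsynonymous differences: 0 → same protein.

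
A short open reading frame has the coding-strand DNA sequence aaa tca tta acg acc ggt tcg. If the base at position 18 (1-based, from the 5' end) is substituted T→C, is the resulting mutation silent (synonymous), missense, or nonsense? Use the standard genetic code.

silent

Position 18 falls in codon 6: GGT → Gly.
After the substitution the codon is GGC → Gly.
Both encode Gly, so the change is synonymous.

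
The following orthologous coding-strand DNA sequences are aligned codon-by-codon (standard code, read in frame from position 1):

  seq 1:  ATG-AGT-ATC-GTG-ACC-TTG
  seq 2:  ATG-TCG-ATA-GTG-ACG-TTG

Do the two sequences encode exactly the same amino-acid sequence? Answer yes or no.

yes

Codon 1: ATG Met / ATG Met — identical.
Codon 2: AGT Ser / TCG Ser — synonymous.
Codon 3: ATC Ile / ATA Ile — synonymous.
Codon 4: GTG Val / GTG Val — identical.
Codon 5: ACC Thr / ACG Thr — synonymous.
Codon 6: TTG Leu / TTG Leu — identical.
Nonsynonymous differences: 0 → same protein.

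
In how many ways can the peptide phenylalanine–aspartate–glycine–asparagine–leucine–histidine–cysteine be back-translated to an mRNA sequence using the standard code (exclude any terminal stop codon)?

Phe: 2 codons.
Asp: 2 codons.
Gly: 4 codons.
Asn: 2 codons.
Leu: 6 codons.
His: 2 codons.
Cys: 2 codons.
2 × 2 × 4 × 2 × 6 × 2 × 2 = 768.

768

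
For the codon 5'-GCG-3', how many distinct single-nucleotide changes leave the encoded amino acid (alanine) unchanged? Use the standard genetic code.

3

Position 1: none → 0 synonymous.
Position 2: none → 0 synonymous.
Position 3: GCT, GCC, GCA → 3 synonymous.
Total: 0 + 0 + 3 = 3.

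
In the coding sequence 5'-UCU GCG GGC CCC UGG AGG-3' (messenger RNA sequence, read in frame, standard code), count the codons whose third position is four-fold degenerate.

Codon 1 UCU (Ser): third position 4-fold.
Codon 2 GCG (Ala): third position 4-fold.
Codon 3 GGC (Gly): third position 4-fold.
Codon 4 CCC (Pro): third position 4-fold.
Codon 5 UGG (Trp): third position 1-fold.
Codon 6 AGG (Arg): third position 2-fold.
Four-fold degenerate third positions: 4.

4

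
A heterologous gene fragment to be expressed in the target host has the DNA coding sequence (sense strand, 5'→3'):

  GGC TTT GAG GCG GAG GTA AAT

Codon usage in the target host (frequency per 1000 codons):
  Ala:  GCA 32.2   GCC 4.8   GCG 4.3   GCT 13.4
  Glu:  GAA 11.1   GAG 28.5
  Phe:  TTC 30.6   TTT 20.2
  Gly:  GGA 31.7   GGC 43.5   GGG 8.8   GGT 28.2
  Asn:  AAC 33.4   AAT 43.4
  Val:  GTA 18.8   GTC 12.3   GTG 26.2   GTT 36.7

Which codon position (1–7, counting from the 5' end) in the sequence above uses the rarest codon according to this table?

4

Codon 1 GGC (Gly): 43.5 per 1000.
Codon 2 TTT (Phe): 20.2 per 1000.
Codon 3 GAG (Glu): 28.5 per 1000.
Codon 4 GCG (Ala): 4.3 per 1000.
Codon 5 GAG (Glu): 28.5 per 1000.
Codon 6 GTA (Val): 18.8 per 1000.
Codon 7 AAT (Asn): 43.4 per 1000.
Lowest frequency is 4.3 at codon 4.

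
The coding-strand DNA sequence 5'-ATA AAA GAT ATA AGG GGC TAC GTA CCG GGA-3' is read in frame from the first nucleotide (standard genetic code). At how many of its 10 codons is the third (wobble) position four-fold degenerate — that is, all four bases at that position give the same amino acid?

Codon 1 ATA (Ile): third position 3-fold.
Codon 2 AAA (Lys): third position 2-fold.
Codon 3 GAT (Asp): third position 2-fold.
Codon 4 ATA (Ile): third position 3-fold.
Codon 5 AGG (Arg): third position 2-fold.
Codon 6 GGC (Gly): third position 4-fold.
Codon 7 TAC (Tyr): third position 2-fold.
Codon 8 GTA (Val): third position 4-fold.
Codon 9 CCG (Pro): third position 4-fold.
Codon 10 GGA (Gly): third position 4-fold.
Four-fold degenerate third positions: 4.

4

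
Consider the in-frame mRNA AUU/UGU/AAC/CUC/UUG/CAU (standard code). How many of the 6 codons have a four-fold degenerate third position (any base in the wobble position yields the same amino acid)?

Codon 1 AUU (Ile): third position 3-fold.
Codon 2 UGU (Cys): third position 2-fold.
Codon 3 AAC (Asn): third position 2-fold.
Codon 4 CUC (Leu): third position 4-fold.
Codon 5 UUG (Leu): third position 2-fold.
Codon 6 CAU (His): third position 2-fold.
Four-fold degenerate third positions: 1.

1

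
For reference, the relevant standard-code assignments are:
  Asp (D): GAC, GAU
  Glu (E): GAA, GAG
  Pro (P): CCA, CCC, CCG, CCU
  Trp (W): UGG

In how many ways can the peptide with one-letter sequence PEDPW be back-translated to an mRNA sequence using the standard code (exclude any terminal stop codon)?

64

Pro: 4 codons.
Glu: 2 codons.
Asp: 2 codons.
Pro: 4 codons.
Trp: 1 codon.
4 × 2 × 2 × 4 × 1 = 64.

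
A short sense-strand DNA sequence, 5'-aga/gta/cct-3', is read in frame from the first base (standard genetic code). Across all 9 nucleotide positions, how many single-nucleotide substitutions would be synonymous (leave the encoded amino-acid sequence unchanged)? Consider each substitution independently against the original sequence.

8

Codon 1 (AGA, Arg): 2 synonymous substitutions.
Codon 2 (GTA, Val): 3 synonymous substitutions.
Codon 3 (CCT, Pro): 3 synonymous substitutions.
Total: 2 + 3 + 3 = 8.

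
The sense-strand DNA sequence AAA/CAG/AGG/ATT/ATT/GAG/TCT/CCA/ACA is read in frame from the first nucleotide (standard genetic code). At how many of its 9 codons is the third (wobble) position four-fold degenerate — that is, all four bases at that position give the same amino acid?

Codon 1 AAA (Lys): third position 2-fold.
Codon 2 CAG (Gln): third position 2-fold.
Codon 3 AGG (Arg): third position 2-fold.
Codon 4 ATT (Ile): third position 3-fold.
Codon 5 ATT (Ile): third position 3-fold.
Codon 6 GAG (Glu): third position 2-fold.
Codon 7 TCT (Ser): third position 4-fold.
Codon 8 CCA (Pro): third position 4-fold.
Codon 9 ACA (Thr): third position 4-fold.
Four-fold degenerate third positions: 3.

3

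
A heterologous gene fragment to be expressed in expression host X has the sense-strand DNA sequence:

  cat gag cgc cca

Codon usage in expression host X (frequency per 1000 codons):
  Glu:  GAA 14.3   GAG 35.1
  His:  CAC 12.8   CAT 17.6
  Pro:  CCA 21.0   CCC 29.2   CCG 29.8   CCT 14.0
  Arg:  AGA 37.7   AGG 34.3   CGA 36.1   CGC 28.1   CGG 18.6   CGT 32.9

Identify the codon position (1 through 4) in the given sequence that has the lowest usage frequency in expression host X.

Codon 1 CAT (His): 17.6 per 1000.
Codon 2 GAG (Glu): 35.1 per 1000.
Codon 3 CGC (Arg): 28.1 per 1000.
Codon 4 CCA (Pro): 21.0 per 1000.
Lowest frequency is 17.6 at codon 1.

1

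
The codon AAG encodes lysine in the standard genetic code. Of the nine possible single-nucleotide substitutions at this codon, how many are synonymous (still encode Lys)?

1

Position 1: none → 0 synonymous.
Position 2: none → 0 synonymous.
Position 3: AAA → 1 synonymous.
Total: 0 + 0 + 1 = 1.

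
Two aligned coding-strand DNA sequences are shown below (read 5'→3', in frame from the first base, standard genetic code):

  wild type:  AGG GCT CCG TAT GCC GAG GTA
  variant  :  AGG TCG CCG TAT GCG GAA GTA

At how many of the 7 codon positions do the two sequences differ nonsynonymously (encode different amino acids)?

Codon 1: AGG Arg / AGG Arg — identical.
Codon 2: GCT Ala / TCG Ser — nonsynonymous.
Codon 3: CCG Pro / CCG Pro — identical.
Codon 4: TAT Tyr / TAT Tyr — identical.
Codon 5: GCC Ala / GCG Ala — synonymous.
Codon 6: GAG Glu / GAA Glu — synonymous.
Codon 7: GTA Val / GTA Val — identical.
Nonsynonymous differences: 1.

1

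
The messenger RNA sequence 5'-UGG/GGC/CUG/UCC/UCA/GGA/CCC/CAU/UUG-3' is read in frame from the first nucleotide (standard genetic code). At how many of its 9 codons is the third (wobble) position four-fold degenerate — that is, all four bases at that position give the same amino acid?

Codon 1 UGG (Trp): third position 1-fold.
Codon 2 GGC (Gly): third position 4-fold.
Codon 3 CUG (Leu): third position 4-fold.
Codon 4 UCC (Ser): third position 4-fold.
Codon 5 UCA (Ser): third position 4-fold.
Codon 6 GGA (Gly): third position 4-fold.
Codon 7 CCC (Pro): third position 4-fold.
Codon 8 CAU (His): third position 2-fold.
Codon 9 UUG (Leu): third position 2-fold.
Four-fold degenerate third positions: 6.

6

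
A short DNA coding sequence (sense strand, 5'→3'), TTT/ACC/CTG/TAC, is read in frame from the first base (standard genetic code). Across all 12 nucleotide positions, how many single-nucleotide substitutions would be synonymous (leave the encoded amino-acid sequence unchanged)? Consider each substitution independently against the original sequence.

Codon 1 (TTT, Phe): 1 synonymous substitution.
Codon 2 (ACC, Thr): 3 synonymous substitutions.
Codon 3 (CTG, Leu): 4 synonymous substitutions.
Codon 4 (TAC, Tyr): 1 synonymous substitution.
Total: 1 + 3 + 4 + 1 = 9.

9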